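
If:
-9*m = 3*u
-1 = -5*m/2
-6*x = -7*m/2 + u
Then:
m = 2/5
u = -6/5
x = 13/30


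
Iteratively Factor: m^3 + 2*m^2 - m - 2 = (m + 1)*(m^2 + m - 2) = (m + 1)*(m + 2)*(m - 1)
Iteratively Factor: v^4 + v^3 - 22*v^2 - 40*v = (v)*(v^3 + v^2 - 22*v - 40) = v*(v + 4)*(v^2 - 3*v - 10) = v*(v - 5)*(v + 4)*(v + 2)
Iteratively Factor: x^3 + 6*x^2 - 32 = (x - 2)*(x^2 + 8*x + 16) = (x - 2)*(x + 4)*(x + 4)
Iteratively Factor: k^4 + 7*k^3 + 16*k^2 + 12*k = (k + 2)*(k^3 + 5*k^2 + 6*k) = (k + 2)^2*(k^2 + 3*k) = (k + 2)^2*(k + 3)*(k)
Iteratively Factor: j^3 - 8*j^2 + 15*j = (j - 3)*(j^2 - 5*j) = j*(j - 3)*(j - 5)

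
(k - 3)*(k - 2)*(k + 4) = k^3 - k^2 - 14*k + 24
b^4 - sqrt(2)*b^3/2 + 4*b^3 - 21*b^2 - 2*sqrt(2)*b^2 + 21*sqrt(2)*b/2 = b*(b - 3)*(b + 7)*(b - sqrt(2)/2)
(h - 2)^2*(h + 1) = h^3 - 3*h^2 + 4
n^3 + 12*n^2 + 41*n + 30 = (n + 1)*(n + 5)*(n + 6)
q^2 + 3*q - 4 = (q - 1)*(q + 4)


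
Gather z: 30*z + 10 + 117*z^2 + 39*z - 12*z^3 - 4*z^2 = -12*z^3 + 113*z^2 + 69*z + 10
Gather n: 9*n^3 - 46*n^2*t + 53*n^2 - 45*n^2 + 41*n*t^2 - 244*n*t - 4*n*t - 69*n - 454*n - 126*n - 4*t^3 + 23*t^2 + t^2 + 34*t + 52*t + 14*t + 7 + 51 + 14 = 9*n^3 + n^2*(8 - 46*t) + n*(41*t^2 - 248*t - 649) - 4*t^3 + 24*t^2 + 100*t + 72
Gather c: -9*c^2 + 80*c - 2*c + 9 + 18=-9*c^2 + 78*c + 27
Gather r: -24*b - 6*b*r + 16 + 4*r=-24*b + r*(4 - 6*b) + 16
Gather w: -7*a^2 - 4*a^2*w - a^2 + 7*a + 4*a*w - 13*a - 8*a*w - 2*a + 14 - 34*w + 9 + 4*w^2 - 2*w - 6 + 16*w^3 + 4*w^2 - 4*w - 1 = -8*a^2 - 8*a + 16*w^3 + 8*w^2 + w*(-4*a^2 - 4*a - 40) + 16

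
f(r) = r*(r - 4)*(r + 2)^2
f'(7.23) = 1322.21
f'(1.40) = -38.62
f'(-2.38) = -12.81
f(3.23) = -68.03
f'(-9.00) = -2716.00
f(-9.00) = 5733.00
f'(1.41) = -38.63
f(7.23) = 1989.50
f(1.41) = -42.46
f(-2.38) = 2.19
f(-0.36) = 4.22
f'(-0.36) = -7.55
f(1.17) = -33.27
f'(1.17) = -37.67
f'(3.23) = 41.27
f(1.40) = -42.08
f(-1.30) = 3.38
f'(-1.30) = 6.41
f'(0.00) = -16.00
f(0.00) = 0.00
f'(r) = r*(r - 4)*(2*r + 4) + r*(r + 2)^2 + (r - 4)*(r + 2)^2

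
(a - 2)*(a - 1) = a^2 - 3*a + 2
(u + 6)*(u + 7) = u^2 + 13*u + 42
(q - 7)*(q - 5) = q^2 - 12*q + 35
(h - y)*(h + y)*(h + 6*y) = h^3 + 6*h^2*y - h*y^2 - 6*y^3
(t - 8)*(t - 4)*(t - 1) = t^3 - 13*t^2 + 44*t - 32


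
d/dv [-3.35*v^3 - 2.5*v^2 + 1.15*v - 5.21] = -10.05*v^2 - 5.0*v + 1.15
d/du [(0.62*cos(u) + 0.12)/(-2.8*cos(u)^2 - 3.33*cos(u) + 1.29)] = (1.736*sin(u)^2 - 0.672*cos(u) - 2.9354)*sin(u)/(2.8*cos(u)^2 + 3.33*cos(u) - 1.29)^2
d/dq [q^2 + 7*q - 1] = 2*q + 7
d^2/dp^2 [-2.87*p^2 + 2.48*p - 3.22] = -5.74000000000000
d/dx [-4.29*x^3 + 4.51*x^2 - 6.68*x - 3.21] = -12.87*x^2 + 9.02*x - 6.68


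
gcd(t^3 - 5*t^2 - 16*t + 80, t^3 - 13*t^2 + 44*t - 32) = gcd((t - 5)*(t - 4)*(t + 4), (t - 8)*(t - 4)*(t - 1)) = t - 4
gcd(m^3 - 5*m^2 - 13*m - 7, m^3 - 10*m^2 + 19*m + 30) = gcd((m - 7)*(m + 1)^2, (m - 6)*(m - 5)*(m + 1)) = m + 1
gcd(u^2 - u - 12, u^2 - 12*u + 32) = u - 4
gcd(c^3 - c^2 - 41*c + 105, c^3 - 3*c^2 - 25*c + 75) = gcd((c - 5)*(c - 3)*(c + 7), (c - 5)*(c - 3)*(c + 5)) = c^2 - 8*c + 15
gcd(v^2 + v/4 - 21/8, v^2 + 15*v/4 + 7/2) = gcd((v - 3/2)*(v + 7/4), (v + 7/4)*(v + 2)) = v + 7/4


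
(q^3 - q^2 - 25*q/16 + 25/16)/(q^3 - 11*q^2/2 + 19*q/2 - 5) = (16*q^2 - 25)/(8*(2*q^2 - 9*q + 10))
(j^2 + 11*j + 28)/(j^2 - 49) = (j + 4)/(j - 7)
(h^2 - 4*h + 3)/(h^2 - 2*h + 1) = (h - 3)/(h - 1)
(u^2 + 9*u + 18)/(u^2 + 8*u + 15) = (u + 6)/(u + 5)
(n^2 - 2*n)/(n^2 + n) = (n - 2)/(n + 1)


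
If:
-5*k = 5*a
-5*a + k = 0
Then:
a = 0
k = 0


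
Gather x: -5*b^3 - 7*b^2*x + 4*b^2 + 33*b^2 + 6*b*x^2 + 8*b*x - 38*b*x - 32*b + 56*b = -5*b^3 + 37*b^2 + 6*b*x^2 + 24*b + x*(-7*b^2 - 30*b)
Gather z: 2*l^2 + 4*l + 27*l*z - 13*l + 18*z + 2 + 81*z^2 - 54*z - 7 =2*l^2 - 9*l + 81*z^2 + z*(27*l - 36) - 5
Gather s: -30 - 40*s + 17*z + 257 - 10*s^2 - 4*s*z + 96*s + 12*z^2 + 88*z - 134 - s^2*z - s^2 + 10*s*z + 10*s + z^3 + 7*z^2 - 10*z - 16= s^2*(-z - 11) + s*(6*z + 66) + z^3 + 19*z^2 + 95*z + 77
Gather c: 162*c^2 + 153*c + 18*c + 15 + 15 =162*c^2 + 171*c + 30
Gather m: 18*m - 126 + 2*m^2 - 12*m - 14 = 2*m^2 + 6*m - 140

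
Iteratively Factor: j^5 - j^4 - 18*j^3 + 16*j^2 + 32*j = (j + 1)*(j^4 - 2*j^3 - 16*j^2 + 32*j) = (j - 2)*(j + 1)*(j^3 - 16*j) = (j - 2)*(j + 1)*(j + 4)*(j^2 - 4*j) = (j - 4)*(j - 2)*(j + 1)*(j + 4)*(j)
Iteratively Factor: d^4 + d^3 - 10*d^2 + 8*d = (d - 2)*(d^3 + 3*d^2 - 4*d) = (d - 2)*(d + 4)*(d^2 - d) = (d - 2)*(d - 1)*(d + 4)*(d)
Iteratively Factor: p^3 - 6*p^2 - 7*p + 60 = (p - 4)*(p^2 - 2*p - 15) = (p - 5)*(p - 4)*(p + 3)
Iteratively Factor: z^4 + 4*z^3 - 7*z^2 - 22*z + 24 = (z - 1)*(z^3 + 5*z^2 - 2*z - 24) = (z - 2)*(z - 1)*(z^2 + 7*z + 12) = (z - 2)*(z - 1)*(z + 3)*(z + 4)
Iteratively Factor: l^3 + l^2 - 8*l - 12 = (l + 2)*(l^2 - l - 6) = (l + 2)^2*(l - 3)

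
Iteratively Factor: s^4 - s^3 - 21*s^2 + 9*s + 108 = (s - 4)*(s^3 + 3*s^2 - 9*s - 27) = (s - 4)*(s - 3)*(s^2 + 6*s + 9) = (s - 4)*(s - 3)*(s + 3)*(s + 3)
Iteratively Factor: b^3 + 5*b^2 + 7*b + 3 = (b + 1)*(b^2 + 4*b + 3) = (b + 1)^2*(b + 3)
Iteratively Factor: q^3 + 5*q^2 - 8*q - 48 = (q + 4)*(q^2 + q - 12) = (q + 4)^2*(q - 3)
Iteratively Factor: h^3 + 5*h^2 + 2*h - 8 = (h + 4)*(h^2 + h - 2) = (h - 1)*(h + 4)*(h + 2)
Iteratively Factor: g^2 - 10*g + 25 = (g - 5)*(g - 5)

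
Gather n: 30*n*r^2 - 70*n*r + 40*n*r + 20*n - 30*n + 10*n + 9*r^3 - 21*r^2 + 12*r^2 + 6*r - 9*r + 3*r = n*(30*r^2 - 30*r) + 9*r^3 - 9*r^2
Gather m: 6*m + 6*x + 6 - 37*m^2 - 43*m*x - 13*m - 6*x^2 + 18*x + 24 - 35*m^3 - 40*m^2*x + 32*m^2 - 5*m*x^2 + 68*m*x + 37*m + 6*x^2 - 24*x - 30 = -35*m^3 + m^2*(-40*x - 5) + m*(-5*x^2 + 25*x + 30)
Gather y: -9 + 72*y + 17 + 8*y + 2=80*y + 10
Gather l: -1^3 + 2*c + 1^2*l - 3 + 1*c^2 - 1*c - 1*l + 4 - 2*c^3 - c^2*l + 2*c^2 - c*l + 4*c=-2*c^3 + 3*c^2 + 5*c + l*(-c^2 - c)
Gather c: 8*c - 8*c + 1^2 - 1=0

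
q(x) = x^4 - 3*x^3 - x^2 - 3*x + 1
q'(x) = 4*x^3 - 9*x^2 - 2*x - 3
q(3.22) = -11.68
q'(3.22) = 30.79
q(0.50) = -1.06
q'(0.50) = -5.75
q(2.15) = -18.52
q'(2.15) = -9.15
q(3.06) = -15.82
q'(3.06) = 21.22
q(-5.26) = 1191.20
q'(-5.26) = -823.61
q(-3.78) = 364.24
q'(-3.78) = -340.08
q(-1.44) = 16.50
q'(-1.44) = -30.73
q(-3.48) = 272.42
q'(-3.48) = -273.61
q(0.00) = 1.00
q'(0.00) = -3.00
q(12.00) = 15373.00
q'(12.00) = 5589.00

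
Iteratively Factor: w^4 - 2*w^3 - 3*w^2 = (w - 3)*(w^3 + w^2) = w*(w - 3)*(w^2 + w) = w*(w - 3)*(w + 1)*(w)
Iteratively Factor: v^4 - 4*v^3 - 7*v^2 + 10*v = (v - 5)*(v^3 + v^2 - 2*v) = (v - 5)*(v - 1)*(v^2 + 2*v) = (v - 5)*(v - 1)*(v + 2)*(v)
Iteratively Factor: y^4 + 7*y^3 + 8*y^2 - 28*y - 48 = (y - 2)*(y^3 + 9*y^2 + 26*y + 24) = (y - 2)*(y + 3)*(y^2 + 6*y + 8) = (y - 2)*(y + 3)*(y + 4)*(y + 2)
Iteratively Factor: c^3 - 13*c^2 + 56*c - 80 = (c - 4)*(c^2 - 9*c + 20) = (c - 5)*(c - 4)*(c - 4)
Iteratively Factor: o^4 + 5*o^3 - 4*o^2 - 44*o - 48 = (o + 4)*(o^3 + o^2 - 8*o - 12) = (o + 2)*(o + 4)*(o^2 - o - 6) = (o - 3)*(o + 2)*(o + 4)*(o + 2)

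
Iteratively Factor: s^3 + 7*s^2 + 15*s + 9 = (s + 1)*(s^2 + 6*s + 9) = (s + 1)*(s + 3)*(s + 3)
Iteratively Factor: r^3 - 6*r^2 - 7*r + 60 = (r - 5)*(r^2 - r - 12) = (r - 5)*(r - 4)*(r + 3)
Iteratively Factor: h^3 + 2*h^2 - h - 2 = (h + 2)*(h^2 - 1) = (h - 1)*(h + 2)*(h + 1)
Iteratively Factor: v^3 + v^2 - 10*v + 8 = (v - 1)*(v^2 + 2*v - 8) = (v - 1)*(v + 4)*(v - 2)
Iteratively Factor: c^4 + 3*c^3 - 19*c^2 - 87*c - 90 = (c + 3)*(c^3 - 19*c - 30) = (c - 5)*(c + 3)*(c^2 + 5*c + 6) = (c - 5)*(c + 3)^2*(c + 2)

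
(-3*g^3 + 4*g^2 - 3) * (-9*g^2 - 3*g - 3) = 27*g^5 - 27*g^4 - 3*g^3 + 15*g^2 + 9*g + 9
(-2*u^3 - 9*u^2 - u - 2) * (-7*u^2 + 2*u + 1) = 14*u^5 + 59*u^4 - 13*u^3 + 3*u^2 - 5*u - 2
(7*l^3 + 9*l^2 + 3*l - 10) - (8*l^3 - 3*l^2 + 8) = -l^3 + 12*l^2 + 3*l - 18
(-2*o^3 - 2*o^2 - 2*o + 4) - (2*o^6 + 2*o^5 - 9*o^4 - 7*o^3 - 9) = -2*o^6 - 2*o^5 + 9*o^4 + 5*o^3 - 2*o^2 - 2*o + 13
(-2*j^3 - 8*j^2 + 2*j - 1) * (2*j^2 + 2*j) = -4*j^5 - 20*j^4 - 12*j^3 + 2*j^2 - 2*j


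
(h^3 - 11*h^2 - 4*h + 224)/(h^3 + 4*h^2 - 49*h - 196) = (h - 8)/(h + 7)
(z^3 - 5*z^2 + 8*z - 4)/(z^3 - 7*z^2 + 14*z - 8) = (z - 2)/(z - 4)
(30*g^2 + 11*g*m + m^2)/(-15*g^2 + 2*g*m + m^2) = (-6*g - m)/(3*g - m)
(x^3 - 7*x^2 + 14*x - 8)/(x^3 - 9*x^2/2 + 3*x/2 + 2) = 2*(x - 2)/(2*x + 1)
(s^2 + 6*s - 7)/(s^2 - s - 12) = (-s^2 - 6*s + 7)/(-s^2 + s + 12)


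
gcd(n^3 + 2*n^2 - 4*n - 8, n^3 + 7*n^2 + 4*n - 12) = n + 2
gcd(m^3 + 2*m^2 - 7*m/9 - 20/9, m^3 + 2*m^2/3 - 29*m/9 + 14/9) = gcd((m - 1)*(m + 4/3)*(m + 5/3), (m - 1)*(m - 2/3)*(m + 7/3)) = m - 1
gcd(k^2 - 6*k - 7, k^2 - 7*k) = k - 7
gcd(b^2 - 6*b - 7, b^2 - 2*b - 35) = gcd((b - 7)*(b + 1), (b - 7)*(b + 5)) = b - 7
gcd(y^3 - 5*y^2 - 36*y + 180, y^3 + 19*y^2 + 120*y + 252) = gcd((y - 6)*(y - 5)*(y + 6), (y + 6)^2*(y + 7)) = y + 6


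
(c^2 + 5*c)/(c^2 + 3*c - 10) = c/(c - 2)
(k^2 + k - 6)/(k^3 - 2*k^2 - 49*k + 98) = (k + 3)/(k^2 - 49)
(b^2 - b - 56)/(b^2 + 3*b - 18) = (b^2 - b - 56)/(b^2 + 3*b - 18)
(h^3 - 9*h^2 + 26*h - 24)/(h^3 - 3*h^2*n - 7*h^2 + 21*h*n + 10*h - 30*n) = (h^2 - 7*h + 12)/(h^2 - 3*h*n - 5*h + 15*n)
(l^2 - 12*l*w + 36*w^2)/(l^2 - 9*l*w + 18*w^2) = (-l + 6*w)/(-l + 3*w)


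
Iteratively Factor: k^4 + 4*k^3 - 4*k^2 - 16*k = (k - 2)*(k^3 + 6*k^2 + 8*k) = (k - 2)*(k + 4)*(k^2 + 2*k) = k*(k - 2)*(k + 4)*(k + 2)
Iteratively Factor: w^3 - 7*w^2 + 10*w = (w - 5)*(w^2 - 2*w) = w*(w - 5)*(w - 2)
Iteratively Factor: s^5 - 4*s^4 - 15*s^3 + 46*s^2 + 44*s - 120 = (s + 2)*(s^4 - 6*s^3 - 3*s^2 + 52*s - 60) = (s - 5)*(s + 2)*(s^3 - s^2 - 8*s + 12) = (s - 5)*(s + 2)*(s + 3)*(s^2 - 4*s + 4) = (s - 5)*(s - 2)*(s + 2)*(s + 3)*(s - 2)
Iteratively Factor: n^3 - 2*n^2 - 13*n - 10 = (n + 1)*(n^2 - 3*n - 10) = (n - 5)*(n + 1)*(n + 2)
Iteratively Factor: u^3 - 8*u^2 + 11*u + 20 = (u + 1)*(u^2 - 9*u + 20) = (u - 5)*(u + 1)*(u - 4)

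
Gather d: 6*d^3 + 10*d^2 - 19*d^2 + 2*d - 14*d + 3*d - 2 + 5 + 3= 6*d^3 - 9*d^2 - 9*d + 6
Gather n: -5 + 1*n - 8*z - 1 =n - 8*z - 6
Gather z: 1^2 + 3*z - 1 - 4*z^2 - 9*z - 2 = -4*z^2 - 6*z - 2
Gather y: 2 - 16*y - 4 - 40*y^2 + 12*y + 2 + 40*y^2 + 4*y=0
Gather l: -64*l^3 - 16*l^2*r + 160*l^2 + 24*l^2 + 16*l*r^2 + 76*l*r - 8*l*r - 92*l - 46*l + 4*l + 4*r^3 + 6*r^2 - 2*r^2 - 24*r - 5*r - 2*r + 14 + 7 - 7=-64*l^3 + l^2*(184 - 16*r) + l*(16*r^2 + 68*r - 134) + 4*r^3 + 4*r^2 - 31*r + 14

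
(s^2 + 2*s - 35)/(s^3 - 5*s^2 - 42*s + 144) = (s^2 + 2*s - 35)/(s^3 - 5*s^2 - 42*s + 144)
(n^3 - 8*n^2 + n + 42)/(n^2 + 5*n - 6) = (n^3 - 8*n^2 + n + 42)/(n^2 + 5*n - 6)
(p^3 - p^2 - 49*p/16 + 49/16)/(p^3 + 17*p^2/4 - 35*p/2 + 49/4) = (p + 7/4)/(p + 7)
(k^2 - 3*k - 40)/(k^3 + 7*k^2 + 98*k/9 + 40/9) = 9*(k - 8)/(9*k^2 + 18*k + 8)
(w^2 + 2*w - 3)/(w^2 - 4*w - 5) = (-w^2 - 2*w + 3)/(-w^2 + 4*w + 5)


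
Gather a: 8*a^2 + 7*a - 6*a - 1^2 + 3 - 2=8*a^2 + a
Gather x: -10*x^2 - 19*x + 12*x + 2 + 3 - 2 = -10*x^2 - 7*x + 3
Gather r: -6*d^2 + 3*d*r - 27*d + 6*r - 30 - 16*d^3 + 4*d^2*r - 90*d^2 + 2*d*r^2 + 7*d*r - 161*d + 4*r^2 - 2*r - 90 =-16*d^3 - 96*d^2 - 188*d + r^2*(2*d + 4) + r*(4*d^2 + 10*d + 4) - 120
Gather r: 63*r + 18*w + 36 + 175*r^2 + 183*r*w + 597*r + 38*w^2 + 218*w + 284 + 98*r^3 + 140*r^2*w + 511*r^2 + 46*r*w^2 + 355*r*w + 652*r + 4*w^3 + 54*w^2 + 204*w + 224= 98*r^3 + r^2*(140*w + 686) + r*(46*w^2 + 538*w + 1312) + 4*w^3 + 92*w^2 + 440*w + 544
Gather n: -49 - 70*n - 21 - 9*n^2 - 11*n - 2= -9*n^2 - 81*n - 72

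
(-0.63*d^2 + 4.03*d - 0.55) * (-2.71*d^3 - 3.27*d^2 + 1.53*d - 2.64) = 1.7073*d^5 - 8.8612*d^4 - 12.6515*d^3 + 9.6276*d^2 - 11.4807*d + 1.452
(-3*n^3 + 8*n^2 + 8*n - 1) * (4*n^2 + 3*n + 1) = -12*n^5 + 23*n^4 + 53*n^3 + 28*n^2 + 5*n - 1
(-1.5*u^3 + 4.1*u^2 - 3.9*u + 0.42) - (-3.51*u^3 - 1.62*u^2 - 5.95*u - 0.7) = 2.01*u^3 + 5.72*u^2 + 2.05*u + 1.12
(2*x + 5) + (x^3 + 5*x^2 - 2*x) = x^3 + 5*x^2 + 5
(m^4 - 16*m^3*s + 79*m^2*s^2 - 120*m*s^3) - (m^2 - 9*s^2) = m^4 - 16*m^3*s + 79*m^2*s^2 - m^2 - 120*m*s^3 + 9*s^2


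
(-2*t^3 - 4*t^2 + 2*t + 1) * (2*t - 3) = -4*t^4 - 2*t^3 + 16*t^2 - 4*t - 3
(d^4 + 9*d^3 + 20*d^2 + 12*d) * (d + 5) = d^5 + 14*d^4 + 65*d^3 + 112*d^2 + 60*d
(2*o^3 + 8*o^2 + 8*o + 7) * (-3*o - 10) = -6*o^4 - 44*o^3 - 104*o^2 - 101*o - 70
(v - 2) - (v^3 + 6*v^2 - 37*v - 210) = -v^3 - 6*v^2 + 38*v + 208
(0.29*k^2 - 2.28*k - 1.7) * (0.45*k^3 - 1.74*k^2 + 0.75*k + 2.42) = 0.1305*k^5 - 1.5306*k^4 + 3.4197*k^3 + 1.9498*k^2 - 6.7926*k - 4.114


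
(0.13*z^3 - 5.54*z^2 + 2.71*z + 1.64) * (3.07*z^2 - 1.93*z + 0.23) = 0.3991*z^5 - 17.2587*z^4 + 19.0418*z^3 - 1.4697*z^2 - 2.5419*z + 0.3772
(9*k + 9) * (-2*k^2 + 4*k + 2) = -18*k^3 + 18*k^2 + 54*k + 18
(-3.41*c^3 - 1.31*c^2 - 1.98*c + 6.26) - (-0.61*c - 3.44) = -3.41*c^3 - 1.31*c^2 - 1.37*c + 9.7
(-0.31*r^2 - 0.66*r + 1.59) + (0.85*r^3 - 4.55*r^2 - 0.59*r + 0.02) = 0.85*r^3 - 4.86*r^2 - 1.25*r + 1.61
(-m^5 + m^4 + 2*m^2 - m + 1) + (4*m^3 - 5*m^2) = -m^5 + m^4 + 4*m^3 - 3*m^2 - m + 1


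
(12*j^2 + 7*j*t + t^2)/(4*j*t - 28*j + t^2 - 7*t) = (3*j + t)/(t - 7)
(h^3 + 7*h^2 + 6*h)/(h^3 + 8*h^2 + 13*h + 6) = h/(h + 1)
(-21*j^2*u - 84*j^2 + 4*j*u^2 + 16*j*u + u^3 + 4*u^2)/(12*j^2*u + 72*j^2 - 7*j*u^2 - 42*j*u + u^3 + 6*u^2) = (7*j*u + 28*j + u^2 + 4*u)/(-4*j*u - 24*j + u^2 + 6*u)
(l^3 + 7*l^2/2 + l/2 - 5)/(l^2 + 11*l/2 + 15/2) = (l^2 + l - 2)/(l + 3)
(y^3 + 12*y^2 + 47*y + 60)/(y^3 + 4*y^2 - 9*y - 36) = (y + 5)/(y - 3)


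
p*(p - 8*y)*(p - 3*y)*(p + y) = p^4 - 10*p^3*y + 13*p^2*y^2 + 24*p*y^3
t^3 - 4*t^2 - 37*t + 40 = (t - 8)*(t - 1)*(t + 5)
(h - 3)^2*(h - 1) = h^3 - 7*h^2 + 15*h - 9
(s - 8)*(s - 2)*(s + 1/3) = s^3 - 29*s^2/3 + 38*s/3 + 16/3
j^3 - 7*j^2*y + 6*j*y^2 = j*(j - 6*y)*(j - y)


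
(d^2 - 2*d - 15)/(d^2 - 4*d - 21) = (d - 5)/(d - 7)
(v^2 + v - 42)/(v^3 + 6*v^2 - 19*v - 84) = (v - 6)/(v^2 - v - 12)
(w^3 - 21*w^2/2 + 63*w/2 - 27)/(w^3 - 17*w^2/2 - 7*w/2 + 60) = (2*w^2 - 15*w + 18)/(2*w^2 - 11*w - 40)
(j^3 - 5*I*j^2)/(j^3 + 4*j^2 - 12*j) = j*(j - 5*I)/(j^2 + 4*j - 12)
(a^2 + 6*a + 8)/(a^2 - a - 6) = (a + 4)/(a - 3)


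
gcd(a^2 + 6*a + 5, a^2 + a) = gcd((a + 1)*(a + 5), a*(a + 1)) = a + 1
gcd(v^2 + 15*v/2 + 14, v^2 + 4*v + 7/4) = v + 7/2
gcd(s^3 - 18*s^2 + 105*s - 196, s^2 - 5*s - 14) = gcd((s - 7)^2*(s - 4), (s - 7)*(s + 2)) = s - 7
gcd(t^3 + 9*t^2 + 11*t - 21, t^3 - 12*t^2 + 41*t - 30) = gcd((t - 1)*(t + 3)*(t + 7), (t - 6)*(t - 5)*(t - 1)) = t - 1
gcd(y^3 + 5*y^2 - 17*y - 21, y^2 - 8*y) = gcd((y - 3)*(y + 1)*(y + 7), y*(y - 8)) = 1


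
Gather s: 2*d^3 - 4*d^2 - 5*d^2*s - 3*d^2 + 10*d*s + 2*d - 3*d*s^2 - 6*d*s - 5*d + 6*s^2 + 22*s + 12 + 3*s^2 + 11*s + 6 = 2*d^3 - 7*d^2 - 3*d + s^2*(9 - 3*d) + s*(-5*d^2 + 4*d + 33) + 18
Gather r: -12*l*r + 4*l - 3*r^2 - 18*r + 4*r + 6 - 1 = 4*l - 3*r^2 + r*(-12*l - 14) + 5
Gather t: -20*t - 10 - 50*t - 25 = -70*t - 35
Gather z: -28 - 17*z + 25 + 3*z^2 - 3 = 3*z^2 - 17*z - 6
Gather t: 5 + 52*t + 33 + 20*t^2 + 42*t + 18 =20*t^2 + 94*t + 56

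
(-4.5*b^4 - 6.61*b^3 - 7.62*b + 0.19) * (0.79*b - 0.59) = -3.555*b^5 - 2.5669*b^4 + 3.8999*b^3 - 6.0198*b^2 + 4.6459*b - 0.1121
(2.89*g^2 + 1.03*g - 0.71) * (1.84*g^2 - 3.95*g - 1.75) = 5.3176*g^4 - 9.5203*g^3 - 10.4324*g^2 + 1.002*g + 1.2425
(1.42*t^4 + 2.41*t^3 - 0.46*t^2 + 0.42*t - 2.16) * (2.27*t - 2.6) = 3.2234*t^5 + 1.7787*t^4 - 7.3102*t^3 + 2.1494*t^2 - 5.9952*t + 5.616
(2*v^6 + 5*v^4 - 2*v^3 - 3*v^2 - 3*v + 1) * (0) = 0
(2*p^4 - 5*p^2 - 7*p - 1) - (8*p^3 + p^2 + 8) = 2*p^4 - 8*p^3 - 6*p^2 - 7*p - 9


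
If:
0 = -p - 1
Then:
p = -1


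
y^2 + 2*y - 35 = (y - 5)*(y + 7)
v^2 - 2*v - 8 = (v - 4)*(v + 2)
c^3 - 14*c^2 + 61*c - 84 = (c - 7)*(c - 4)*(c - 3)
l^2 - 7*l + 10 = (l - 5)*(l - 2)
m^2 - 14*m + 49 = (m - 7)^2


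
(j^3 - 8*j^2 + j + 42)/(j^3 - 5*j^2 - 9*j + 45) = (j^2 - 5*j - 14)/(j^2 - 2*j - 15)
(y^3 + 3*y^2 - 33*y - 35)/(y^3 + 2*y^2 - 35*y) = (y + 1)/y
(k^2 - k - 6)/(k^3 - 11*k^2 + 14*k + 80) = (k - 3)/(k^2 - 13*k + 40)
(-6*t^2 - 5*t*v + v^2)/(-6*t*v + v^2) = (t + v)/v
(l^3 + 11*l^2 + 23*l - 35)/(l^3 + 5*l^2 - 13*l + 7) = (l + 5)/(l - 1)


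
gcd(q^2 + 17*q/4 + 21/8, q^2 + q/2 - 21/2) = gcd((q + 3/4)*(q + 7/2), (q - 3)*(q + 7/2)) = q + 7/2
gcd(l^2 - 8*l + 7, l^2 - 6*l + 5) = l - 1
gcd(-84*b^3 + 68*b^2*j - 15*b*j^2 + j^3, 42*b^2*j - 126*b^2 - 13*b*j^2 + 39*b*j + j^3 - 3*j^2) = 42*b^2 - 13*b*j + j^2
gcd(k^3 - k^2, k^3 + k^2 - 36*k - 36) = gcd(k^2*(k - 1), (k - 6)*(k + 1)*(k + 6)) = 1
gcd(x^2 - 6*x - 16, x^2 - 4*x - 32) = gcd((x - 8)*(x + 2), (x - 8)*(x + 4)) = x - 8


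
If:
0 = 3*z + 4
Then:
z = -4/3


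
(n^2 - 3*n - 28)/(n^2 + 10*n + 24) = (n - 7)/(n + 6)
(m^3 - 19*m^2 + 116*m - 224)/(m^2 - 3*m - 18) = (-m^3 + 19*m^2 - 116*m + 224)/(-m^2 + 3*m + 18)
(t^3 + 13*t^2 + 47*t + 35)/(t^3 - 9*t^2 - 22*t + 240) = (t^2 + 8*t + 7)/(t^2 - 14*t + 48)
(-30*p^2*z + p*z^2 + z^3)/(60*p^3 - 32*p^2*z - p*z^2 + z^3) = z/(-2*p + z)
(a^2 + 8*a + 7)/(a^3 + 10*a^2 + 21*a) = (a + 1)/(a*(a + 3))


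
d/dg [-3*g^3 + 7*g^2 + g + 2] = -9*g^2 + 14*g + 1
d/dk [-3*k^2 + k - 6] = 1 - 6*k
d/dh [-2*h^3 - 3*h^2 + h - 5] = -6*h^2 - 6*h + 1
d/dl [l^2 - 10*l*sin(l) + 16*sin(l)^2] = -10*l*cos(l) + 2*l - 10*sin(l) + 16*sin(2*l)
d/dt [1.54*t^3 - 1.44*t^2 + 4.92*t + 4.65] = 4.62*t^2 - 2.88*t + 4.92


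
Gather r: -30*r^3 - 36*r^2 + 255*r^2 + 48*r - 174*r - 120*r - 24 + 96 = -30*r^3 + 219*r^2 - 246*r + 72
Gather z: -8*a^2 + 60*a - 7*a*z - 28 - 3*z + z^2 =-8*a^2 + 60*a + z^2 + z*(-7*a - 3) - 28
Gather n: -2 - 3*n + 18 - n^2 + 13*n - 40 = -n^2 + 10*n - 24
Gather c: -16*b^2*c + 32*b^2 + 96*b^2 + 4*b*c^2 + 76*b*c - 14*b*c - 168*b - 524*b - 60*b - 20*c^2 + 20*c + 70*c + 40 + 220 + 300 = 128*b^2 - 752*b + c^2*(4*b - 20) + c*(-16*b^2 + 62*b + 90) + 560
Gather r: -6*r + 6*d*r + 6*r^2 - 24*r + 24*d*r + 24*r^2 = 30*r^2 + r*(30*d - 30)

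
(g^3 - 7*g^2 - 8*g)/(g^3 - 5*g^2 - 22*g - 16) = g/(g + 2)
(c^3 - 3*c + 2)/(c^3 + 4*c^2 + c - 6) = (c - 1)/(c + 3)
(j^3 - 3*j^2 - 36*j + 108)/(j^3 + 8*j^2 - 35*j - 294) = (j^2 + 3*j - 18)/(j^2 + 14*j + 49)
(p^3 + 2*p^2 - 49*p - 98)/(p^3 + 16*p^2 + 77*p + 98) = (p - 7)/(p + 7)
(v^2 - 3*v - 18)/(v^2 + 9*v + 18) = (v - 6)/(v + 6)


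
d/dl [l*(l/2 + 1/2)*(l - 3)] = 3*l^2/2 - 2*l - 3/2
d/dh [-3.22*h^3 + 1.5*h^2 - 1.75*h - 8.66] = -9.66*h^2 + 3.0*h - 1.75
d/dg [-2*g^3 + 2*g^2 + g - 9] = -6*g^2 + 4*g + 1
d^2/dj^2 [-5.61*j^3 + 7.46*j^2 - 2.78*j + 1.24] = 14.92 - 33.66*j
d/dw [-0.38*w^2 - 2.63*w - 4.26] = -0.76*w - 2.63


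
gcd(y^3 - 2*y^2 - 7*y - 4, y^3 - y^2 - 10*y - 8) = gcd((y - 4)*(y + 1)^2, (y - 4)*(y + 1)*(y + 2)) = y^2 - 3*y - 4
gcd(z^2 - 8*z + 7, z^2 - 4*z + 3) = z - 1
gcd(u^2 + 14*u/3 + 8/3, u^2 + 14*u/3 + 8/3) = u^2 + 14*u/3 + 8/3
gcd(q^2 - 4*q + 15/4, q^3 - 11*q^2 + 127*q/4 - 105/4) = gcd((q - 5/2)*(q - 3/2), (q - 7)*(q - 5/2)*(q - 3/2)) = q^2 - 4*q + 15/4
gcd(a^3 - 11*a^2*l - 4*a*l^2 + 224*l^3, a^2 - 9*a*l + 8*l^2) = a - 8*l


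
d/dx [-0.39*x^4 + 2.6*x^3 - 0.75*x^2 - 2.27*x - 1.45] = -1.56*x^3 + 7.8*x^2 - 1.5*x - 2.27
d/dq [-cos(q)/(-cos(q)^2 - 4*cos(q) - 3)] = (cos(q)^2 - 3)*sin(q)/((cos(q) + 1)^2*(cos(q) + 3)^2)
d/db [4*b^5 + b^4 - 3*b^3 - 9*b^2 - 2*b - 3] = 20*b^4 + 4*b^3 - 9*b^2 - 18*b - 2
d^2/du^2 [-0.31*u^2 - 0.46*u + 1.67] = -0.620000000000000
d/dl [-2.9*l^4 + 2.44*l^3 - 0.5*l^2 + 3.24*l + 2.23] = -11.6*l^3 + 7.32*l^2 - 1.0*l + 3.24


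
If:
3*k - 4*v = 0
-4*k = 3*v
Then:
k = 0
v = 0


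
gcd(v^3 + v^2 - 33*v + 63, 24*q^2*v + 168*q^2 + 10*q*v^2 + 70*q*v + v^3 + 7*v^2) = v + 7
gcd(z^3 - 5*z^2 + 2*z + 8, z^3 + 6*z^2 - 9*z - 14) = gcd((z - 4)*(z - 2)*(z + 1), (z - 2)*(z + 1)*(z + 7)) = z^2 - z - 2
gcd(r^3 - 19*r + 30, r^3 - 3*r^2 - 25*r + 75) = r^2 + 2*r - 15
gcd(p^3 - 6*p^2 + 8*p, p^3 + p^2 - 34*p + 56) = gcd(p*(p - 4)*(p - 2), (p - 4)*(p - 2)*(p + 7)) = p^2 - 6*p + 8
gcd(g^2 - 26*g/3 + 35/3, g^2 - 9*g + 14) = g - 7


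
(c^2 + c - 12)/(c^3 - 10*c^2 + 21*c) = (c + 4)/(c*(c - 7))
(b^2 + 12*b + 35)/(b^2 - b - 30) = (b + 7)/(b - 6)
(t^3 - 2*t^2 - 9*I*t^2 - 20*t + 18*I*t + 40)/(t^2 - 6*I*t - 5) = (t^2 + t*(-2 - 4*I) + 8*I)/(t - I)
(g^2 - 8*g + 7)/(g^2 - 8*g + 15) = (g^2 - 8*g + 7)/(g^2 - 8*g + 15)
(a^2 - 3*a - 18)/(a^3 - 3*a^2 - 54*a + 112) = (a^2 - 3*a - 18)/(a^3 - 3*a^2 - 54*a + 112)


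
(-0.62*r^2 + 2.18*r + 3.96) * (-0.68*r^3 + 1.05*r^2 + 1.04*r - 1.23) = 0.4216*r^5 - 2.1334*r^4 - 1.0486*r^3 + 7.1878*r^2 + 1.437*r - 4.8708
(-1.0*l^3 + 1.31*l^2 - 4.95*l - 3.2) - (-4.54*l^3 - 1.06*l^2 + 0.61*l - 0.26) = 3.54*l^3 + 2.37*l^2 - 5.56*l - 2.94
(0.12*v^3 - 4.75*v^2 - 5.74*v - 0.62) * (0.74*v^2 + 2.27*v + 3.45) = 0.0888*v^5 - 3.2426*v^4 - 14.6161*v^3 - 29.8761*v^2 - 21.2104*v - 2.139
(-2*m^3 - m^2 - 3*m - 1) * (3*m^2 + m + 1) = -6*m^5 - 5*m^4 - 12*m^3 - 7*m^2 - 4*m - 1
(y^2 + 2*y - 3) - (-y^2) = 2*y^2 + 2*y - 3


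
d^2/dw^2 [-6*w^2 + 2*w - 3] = -12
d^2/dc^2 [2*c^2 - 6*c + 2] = 4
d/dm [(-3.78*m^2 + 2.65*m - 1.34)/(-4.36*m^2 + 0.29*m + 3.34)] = (10.4578*m^2 - 36.9352*m + 9.2396)/(19.0096*m^4 - 2.5288*m^3 - 29.0407*m^2 + 1.9372*m + 11.1556)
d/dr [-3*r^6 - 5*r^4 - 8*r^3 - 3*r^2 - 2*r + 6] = -18*r^5 - 20*r^3 - 24*r^2 - 6*r - 2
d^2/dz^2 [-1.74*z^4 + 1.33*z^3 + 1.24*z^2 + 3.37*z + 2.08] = -20.88*z^2 + 7.98*z + 2.48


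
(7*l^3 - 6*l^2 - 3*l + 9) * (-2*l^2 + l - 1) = -14*l^5 + 19*l^4 - 7*l^3 - 15*l^2 + 12*l - 9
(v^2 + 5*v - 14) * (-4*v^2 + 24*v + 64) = -4*v^4 + 4*v^3 + 240*v^2 - 16*v - 896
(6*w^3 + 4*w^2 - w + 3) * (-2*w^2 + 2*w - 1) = -12*w^5 + 4*w^4 + 4*w^3 - 12*w^2 + 7*w - 3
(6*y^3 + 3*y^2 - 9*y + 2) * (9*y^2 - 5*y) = 54*y^5 - 3*y^4 - 96*y^3 + 63*y^2 - 10*y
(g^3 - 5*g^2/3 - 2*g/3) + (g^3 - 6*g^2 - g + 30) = 2*g^3 - 23*g^2/3 - 5*g/3 + 30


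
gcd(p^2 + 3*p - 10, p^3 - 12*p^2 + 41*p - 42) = p - 2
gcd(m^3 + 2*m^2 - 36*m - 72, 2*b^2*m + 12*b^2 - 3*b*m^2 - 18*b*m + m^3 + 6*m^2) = m + 6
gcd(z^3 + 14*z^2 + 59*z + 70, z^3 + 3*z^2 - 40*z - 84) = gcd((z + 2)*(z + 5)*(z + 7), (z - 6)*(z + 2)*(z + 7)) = z^2 + 9*z + 14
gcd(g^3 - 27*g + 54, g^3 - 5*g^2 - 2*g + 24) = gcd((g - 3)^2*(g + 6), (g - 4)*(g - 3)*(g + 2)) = g - 3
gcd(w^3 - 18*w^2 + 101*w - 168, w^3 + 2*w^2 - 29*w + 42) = w - 3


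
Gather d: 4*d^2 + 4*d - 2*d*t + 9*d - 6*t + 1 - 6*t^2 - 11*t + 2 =4*d^2 + d*(13 - 2*t) - 6*t^2 - 17*t + 3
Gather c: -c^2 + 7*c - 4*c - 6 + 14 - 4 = -c^2 + 3*c + 4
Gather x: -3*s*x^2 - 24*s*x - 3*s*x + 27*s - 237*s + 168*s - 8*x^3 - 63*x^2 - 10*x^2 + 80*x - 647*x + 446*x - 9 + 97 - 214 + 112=-42*s - 8*x^3 + x^2*(-3*s - 73) + x*(-27*s - 121) - 14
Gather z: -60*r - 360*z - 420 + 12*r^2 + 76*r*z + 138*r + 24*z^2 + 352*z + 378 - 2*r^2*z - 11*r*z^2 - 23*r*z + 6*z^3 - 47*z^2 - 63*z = 12*r^2 + 78*r + 6*z^3 + z^2*(-11*r - 23) + z*(-2*r^2 + 53*r - 71) - 42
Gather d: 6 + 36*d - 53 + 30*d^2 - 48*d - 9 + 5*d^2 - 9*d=35*d^2 - 21*d - 56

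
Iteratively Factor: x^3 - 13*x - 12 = (x + 3)*(x^2 - 3*x - 4) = (x + 1)*(x + 3)*(x - 4)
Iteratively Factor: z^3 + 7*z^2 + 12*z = (z + 4)*(z^2 + 3*z) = z*(z + 4)*(z + 3)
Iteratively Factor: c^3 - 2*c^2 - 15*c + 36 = (c + 4)*(c^2 - 6*c + 9) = (c - 3)*(c + 4)*(c - 3)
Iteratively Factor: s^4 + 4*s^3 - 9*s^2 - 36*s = (s - 3)*(s^3 + 7*s^2 + 12*s) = (s - 3)*(s + 4)*(s^2 + 3*s) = s*(s - 3)*(s + 4)*(s + 3)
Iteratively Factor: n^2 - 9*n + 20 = (n - 5)*(n - 4)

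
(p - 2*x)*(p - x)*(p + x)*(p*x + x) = p^4*x - 2*p^3*x^2 + p^3*x - p^2*x^3 - 2*p^2*x^2 + 2*p*x^4 - p*x^3 + 2*x^4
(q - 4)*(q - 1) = q^2 - 5*q + 4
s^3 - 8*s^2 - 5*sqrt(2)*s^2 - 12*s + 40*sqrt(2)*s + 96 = (s - 8)*(s - 6*sqrt(2))*(s + sqrt(2))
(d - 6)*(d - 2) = d^2 - 8*d + 12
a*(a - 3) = a^2 - 3*a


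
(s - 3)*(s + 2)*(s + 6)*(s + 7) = s^4 + 12*s^3 + 23*s^2 - 120*s - 252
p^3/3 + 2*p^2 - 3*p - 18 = (p/3 + 1)*(p - 3)*(p + 6)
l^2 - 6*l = l*(l - 6)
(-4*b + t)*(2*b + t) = -8*b^2 - 2*b*t + t^2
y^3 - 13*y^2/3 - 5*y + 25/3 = (y - 5)*(y - 1)*(y + 5/3)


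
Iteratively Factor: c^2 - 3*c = (c)*(c - 3)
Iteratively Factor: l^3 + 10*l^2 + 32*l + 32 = (l + 4)*(l^2 + 6*l + 8) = (l + 4)^2*(l + 2)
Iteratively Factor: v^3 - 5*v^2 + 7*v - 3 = (v - 1)*(v^2 - 4*v + 3) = (v - 1)^2*(v - 3)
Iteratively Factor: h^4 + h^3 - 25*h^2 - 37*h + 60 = (h - 1)*(h^3 + 2*h^2 - 23*h - 60) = (h - 1)*(h + 4)*(h^2 - 2*h - 15) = (h - 5)*(h - 1)*(h + 4)*(h + 3)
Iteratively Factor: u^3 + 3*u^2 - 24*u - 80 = (u - 5)*(u^2 + 8*u + 16) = (u - 5)*(u + 4)*(u + 4)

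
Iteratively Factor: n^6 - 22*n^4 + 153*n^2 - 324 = (n - 2)*(n^5 + 2*n^4 - 18*n^3 - 36*n^2 + 81*n + 162) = (n - 2)*(n + 3)*(n^4 - n^3 - 15*n^2 + 9*n + 54) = (n - 3)*(n - 2)*(n + 3)*(n^3 + 2*n^2 - 9*n - 18) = (n - 3)*(n - 2)*(n + 3)^2*(n^2 - n - 6) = (n - 3)*(n - 2)*(n + 2)*(n + 3)^2*(n - 3)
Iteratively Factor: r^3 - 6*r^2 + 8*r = (r - 2)*(r^2 - 4*r) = r*(r - 2)*(r - 4)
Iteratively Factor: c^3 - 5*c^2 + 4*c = (c - 4)*(c^2 - c) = c*(c - 4)*(c - 1)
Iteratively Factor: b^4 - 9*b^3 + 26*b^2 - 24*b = (b)*(b^3 - 9*b^2 + 26*b - 24) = b*(b - 4)*(b^2 - 5*b + 6) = b*(b - 4)*(b - 2)*(b - 3)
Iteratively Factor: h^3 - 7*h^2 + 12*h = (h - 4)*(h^2 - 3*h) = (h - 4)*(h - 3)*(h)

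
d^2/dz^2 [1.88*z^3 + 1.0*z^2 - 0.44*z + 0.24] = 11.28*z + 2.0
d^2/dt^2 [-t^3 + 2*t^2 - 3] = 4 - 6*t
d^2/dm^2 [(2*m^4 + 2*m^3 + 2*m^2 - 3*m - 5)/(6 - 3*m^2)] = 2*(-2*m^6 + 12*m^4 - m^3 - 45*m^2 - 6*m + 2)/(3*(m^6 - 6*m^4 + 12*m^2 - 8))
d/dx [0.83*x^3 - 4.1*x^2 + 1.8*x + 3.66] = 2.49*x^2 - 8.2*x + 1.8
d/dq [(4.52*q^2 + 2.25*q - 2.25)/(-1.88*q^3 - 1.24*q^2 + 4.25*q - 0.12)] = (8.4976*q^4 + 8.46*q^3 + 9.31*q^2 - 6.6648*q + 9.2925)/(3.5344*q^6 + 4.6624*q^5 - 14.4424*q^4 - 10.0888*q^3 + 18.3601*q^2 - 1.02*q + 0.0144)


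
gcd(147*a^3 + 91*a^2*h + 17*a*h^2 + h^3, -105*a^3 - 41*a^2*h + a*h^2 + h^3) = 3*a + h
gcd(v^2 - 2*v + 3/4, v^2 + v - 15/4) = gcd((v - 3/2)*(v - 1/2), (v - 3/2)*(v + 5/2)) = v - 3/2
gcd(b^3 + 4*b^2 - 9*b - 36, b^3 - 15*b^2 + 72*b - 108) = b - 3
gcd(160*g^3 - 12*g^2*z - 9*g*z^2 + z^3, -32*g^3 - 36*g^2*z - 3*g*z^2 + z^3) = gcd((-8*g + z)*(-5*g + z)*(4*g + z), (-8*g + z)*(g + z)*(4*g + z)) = -32*g^2 - 4*g*z + z^2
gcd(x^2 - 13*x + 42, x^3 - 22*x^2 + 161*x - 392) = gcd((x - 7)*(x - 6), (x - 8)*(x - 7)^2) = x - 7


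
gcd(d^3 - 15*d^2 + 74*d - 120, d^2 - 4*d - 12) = d - 6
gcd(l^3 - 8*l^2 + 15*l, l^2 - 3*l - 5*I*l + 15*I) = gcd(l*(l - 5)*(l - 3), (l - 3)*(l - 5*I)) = l - 3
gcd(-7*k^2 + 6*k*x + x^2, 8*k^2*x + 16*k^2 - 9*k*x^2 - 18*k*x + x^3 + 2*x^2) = -k + x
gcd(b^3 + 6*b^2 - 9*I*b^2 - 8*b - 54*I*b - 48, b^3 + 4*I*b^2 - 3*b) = 1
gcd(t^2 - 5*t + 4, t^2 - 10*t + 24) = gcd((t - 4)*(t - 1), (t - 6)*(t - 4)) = t - 4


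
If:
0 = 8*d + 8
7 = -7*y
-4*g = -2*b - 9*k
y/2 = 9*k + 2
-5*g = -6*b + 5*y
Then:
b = -65/28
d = -1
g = -25/14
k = -5/18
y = -1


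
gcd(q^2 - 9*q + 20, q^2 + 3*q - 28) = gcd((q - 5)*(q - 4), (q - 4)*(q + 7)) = q - 4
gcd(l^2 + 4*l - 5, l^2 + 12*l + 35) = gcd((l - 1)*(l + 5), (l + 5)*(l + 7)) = l + 5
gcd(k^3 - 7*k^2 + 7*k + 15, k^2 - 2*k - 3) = k^2 - 2*k - 3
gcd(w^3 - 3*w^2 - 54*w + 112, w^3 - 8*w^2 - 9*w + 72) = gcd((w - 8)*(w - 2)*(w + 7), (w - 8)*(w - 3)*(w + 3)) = w - 8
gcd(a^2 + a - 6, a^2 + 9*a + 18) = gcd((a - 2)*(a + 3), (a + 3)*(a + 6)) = a + 3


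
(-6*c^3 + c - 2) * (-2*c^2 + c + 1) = 12*c^5 - 6*c^4 - 8*c^3 + 5*c^2 - c - 2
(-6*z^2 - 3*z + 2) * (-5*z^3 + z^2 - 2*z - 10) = 30*z^5 + 9*z^4 - z^3 + 68*z^2 + 26*z - 20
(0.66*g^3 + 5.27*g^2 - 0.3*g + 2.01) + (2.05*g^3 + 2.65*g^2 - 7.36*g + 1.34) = 2.71*g^3 + 7.92*g^2 - 7.66*g + 3.35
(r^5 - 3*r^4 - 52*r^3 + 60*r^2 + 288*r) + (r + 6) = r^5 - 3*r^4 - 52*r^3 + 60*r^2 + 289*r + 6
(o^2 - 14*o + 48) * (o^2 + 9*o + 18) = o^4 - 5*o^3 - 60*o^2 + 180*o + 864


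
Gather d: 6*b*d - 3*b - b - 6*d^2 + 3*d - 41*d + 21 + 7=-4*b - 6*d^2 + d*(6*b - 38) + 28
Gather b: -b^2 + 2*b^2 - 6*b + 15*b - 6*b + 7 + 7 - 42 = b^2 + 3*b - 28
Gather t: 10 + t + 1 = t + 11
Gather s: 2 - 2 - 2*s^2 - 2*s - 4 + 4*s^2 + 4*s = 2*s^2 + 2*s - 4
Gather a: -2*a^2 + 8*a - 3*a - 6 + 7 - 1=-2*a^2 + 5*a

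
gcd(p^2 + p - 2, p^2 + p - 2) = p^2 + p - 2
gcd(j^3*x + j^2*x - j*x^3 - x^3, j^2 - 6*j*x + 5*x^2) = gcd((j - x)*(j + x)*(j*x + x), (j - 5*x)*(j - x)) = -j + x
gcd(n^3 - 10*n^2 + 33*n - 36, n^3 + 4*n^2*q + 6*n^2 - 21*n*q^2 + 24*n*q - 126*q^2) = 1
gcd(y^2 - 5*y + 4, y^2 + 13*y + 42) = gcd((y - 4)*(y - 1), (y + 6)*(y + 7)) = 1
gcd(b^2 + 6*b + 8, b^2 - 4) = b + 2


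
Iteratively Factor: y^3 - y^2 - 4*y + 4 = (y + 2)*(y^2 - 3*y + 2) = (y - 1)*(y + 2)*(y - 2)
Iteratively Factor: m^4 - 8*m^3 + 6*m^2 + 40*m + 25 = (m - 5)*(m^3 - 3*m^2 - 9*m - 5) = (m - 5)*(m + 1)*(m^2 - 4*m - 5) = (m - 5)*(m + 1)^2*(m - 5)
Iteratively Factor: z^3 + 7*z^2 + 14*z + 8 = (z + 4)*(z^2 + 3*z + 2) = (z + 2)*(z + 4)*(z + 1)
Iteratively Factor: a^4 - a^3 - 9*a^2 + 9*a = (a - 3)*(a^3 + 2*a^2 - 3*a) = a*(a - 3)*(a^2 + 2*a - 3) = a*(a - 3)*(a - 1)*(a + 3)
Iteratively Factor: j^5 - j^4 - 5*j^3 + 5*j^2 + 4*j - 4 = (j - 2)*(j^4 + j^3 - 3*j^2 - j + 2) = (j - 2)*(j - 1)*(j^3 + 2*j^2 - j - 2) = (j - 2)*(j - 1)*(j + 1)*(j^2 + j - 2) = (j - 2)*(j - 1)^2*(j + 1)*(j + 2)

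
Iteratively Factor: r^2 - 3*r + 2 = (r - 2)*(r - 1)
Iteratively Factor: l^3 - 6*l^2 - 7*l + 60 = (l + 3)*(l^2 - 9*l + 20) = (l - 4)*(l + 3)*(l - 5)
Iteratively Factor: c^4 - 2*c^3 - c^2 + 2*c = (c)*(c^3 - 2*c^2 - c + 2) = c*(c - 1)*(c^2 - c - 2) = c*(c - 1)*(c + 1)*(c - 2)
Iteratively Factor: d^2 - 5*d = (d - 5)*(d)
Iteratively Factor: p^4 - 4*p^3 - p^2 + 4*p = (p)*(p^3 - 4*p^2 - p + 4) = p*(p + 1)*(p^2 - 5*p + 4) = p*(p - 1)*(p + 1)*(p - 4)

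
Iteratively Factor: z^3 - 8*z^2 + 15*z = (z - 3)*(z^2 - 5*z) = z*(z - 3)*(z - 5)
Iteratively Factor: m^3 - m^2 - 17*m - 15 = (m + 1)*(m^2 - 2*m - 15) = (m - 5)*(m + 1)*(m + 3)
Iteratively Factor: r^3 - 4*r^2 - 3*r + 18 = (r - 3)*(r^2 - r - 6) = (r - 3)*(r + 2)*(r - 3)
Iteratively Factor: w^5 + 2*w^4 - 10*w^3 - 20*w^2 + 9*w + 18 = (w + 1)*(w^4 + w^3 - 11*w^2 - 9*w + 18) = (w - 1)*(w + 1)*(w^3 + 2*w^2 - 9*w - 18) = (w - 1)*(w + 1)*(w + 3)*(w^2 - w - 6) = (w - 1)*(w + 1)*(w + 2)*(w + 3)*(w - 3)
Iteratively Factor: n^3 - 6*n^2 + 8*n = (n)*(n^2 - 6*n + 8) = n*(n - 4)*(n - 2)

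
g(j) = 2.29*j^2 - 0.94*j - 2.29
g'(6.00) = 26.54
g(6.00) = 74.51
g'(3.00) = 12.80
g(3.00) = 15.50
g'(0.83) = 2.86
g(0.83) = -1.49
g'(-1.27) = -6.76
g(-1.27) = 2.60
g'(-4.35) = -20.86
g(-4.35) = 45.13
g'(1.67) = 6.71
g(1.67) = 2.53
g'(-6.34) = -29.98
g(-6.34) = 95.72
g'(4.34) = 18.94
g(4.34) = 36.76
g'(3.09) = 13.21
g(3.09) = 16.67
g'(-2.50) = -12.39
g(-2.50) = 14.37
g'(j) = 4.58*j - 0.94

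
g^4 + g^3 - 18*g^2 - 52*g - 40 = (g - 5)*(g + 2)^3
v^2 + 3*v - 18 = (v - 3)*(v + 6)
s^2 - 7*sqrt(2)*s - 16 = (s - 8*sqrt(2))*(s + sqrt(2))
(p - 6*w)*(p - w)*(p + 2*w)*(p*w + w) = p^4*w - 5*p^3*w^2 + p^3*w - 8*p^2*w^3 - 5*p^2*w^2 + 12*p*w^4 - 8*p*w^3 + 12*w^4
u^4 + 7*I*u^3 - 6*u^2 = u^2*(u + I)*(u + 6*I)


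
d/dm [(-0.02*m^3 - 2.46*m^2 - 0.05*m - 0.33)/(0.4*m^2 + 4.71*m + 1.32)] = (-0.008*m^4 - 0.1884*m^3 - 11.6458*m^2 - 6.2304*m + 1.4883)/(0.16*m^4 + 3.768*m^3 + 23.2401*m^2 + 12.4344*m + 1.7424)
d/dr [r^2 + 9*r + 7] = 2*r + 9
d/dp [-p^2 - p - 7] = -2*p - 1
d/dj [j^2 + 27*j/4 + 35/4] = 2*j + 27/4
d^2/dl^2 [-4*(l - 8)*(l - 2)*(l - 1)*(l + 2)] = -48*l^2 + 216*l - 32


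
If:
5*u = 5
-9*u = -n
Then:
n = 9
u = 1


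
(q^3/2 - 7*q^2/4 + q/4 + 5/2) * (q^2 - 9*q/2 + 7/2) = q^5/2 - 4*q^4 + 79*q^3/8 - 19*q^2/4 - 83*q/8 + 35/4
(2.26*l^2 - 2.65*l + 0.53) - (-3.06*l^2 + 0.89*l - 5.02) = 5.32*l^2 - 3.54*l + 5.55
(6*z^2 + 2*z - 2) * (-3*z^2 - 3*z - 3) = -18*z^4 - 24*z^3 - 18*z^2 + 6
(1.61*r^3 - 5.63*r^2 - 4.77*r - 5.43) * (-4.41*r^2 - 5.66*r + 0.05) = -7.1001*r^5 + 15.7157*r^4 + 52.982*r^3 + 50.663*r^2 + 30.4953*r - 0.2715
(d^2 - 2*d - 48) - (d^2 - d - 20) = -d - 28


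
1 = 1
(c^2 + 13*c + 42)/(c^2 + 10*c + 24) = (c + 7)/(c + 4)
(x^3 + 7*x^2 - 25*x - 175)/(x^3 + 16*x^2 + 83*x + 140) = (x - 5)/(x + 4)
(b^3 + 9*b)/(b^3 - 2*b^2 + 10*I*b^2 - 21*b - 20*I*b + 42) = b*(b - 3*I)/(b^2 + b*(-2 + 7*I) - 14*I)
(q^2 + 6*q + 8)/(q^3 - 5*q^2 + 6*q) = (q^2 + 6*q + 8)/(q*(q^2 - 5*q + 6))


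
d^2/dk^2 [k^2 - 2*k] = 2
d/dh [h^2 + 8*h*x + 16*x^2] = 2*h + 8*x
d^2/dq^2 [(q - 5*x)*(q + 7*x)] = 2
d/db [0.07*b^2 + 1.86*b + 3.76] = 0.14*b + 1.86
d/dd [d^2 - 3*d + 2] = 2*d - 3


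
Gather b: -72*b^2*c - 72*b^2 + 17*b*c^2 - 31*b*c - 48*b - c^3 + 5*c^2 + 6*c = b^2*(-72*c - 72) + b*(17*c^2 - 31*c - 48) - c^3 + 5*c^2 + 6*c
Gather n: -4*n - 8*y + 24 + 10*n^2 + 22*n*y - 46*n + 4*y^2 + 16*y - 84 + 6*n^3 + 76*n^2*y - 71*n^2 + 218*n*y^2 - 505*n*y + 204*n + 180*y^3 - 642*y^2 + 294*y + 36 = 6*n^3 + n^2*(76*y - 61) + n*(218*y^2 - 483*y + 154) + 180*y^3 - 638*y^2 + 302*y - 24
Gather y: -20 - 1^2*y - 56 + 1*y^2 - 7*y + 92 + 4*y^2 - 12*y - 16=5*y^2 - 20*y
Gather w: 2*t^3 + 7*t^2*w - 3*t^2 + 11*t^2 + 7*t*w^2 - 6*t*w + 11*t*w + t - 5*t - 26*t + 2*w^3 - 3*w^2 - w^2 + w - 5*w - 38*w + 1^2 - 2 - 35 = 2*t^3 + 8*t^2 - 30*t + 2*w^3 + w^2*(7*t - 4) + w*(7*t^2 + 5*t - 42) - 36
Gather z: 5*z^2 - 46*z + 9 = 5*z^2 - 46*z + 9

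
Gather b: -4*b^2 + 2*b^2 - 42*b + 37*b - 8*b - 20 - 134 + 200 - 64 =-2*b^2 - 13*b - 18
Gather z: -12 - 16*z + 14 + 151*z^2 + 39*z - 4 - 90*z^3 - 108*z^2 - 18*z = -90*z^3 + 43*z^2 + 5*z - 2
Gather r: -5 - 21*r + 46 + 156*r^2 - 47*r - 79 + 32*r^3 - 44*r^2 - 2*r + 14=32*r^3 + 112*r^2 - 70*r - 24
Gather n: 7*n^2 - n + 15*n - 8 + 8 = 7*n^2 + 14*n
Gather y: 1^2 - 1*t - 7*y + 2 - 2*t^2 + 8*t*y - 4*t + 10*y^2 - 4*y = -2*t^2 - 5*t + 10*y^2 + y*(8*t - 11) + 3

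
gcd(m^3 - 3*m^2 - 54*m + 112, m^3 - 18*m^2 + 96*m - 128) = m^2 - 10*m + 16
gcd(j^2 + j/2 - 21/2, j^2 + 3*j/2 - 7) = j + 7/2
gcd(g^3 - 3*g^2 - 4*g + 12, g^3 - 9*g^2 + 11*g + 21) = g - 3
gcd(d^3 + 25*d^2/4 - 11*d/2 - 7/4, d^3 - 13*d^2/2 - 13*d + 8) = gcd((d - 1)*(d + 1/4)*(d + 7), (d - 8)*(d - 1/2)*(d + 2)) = 1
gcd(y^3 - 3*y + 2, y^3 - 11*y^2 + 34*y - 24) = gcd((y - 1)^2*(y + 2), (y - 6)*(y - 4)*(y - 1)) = y - 1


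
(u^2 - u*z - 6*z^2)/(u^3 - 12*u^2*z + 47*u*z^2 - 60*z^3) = (u + 2*z)/(u^2 - 9*u*z + 20*z^2)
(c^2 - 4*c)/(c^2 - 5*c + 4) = c/(c - 1)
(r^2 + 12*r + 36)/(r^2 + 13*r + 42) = (r + 6)/(r + 7)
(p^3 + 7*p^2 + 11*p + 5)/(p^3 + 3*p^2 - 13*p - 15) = (p + 1)/(p - 3)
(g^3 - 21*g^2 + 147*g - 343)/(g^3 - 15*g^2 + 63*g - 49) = (g - 7)/(g - 1)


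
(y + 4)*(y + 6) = y^2 + 10*y + 24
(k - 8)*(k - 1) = k^2 - 9*k + 8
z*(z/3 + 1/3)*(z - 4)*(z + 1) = z^4/3 - 2*z^3/3 - 7*z^2/3 - 4*z/3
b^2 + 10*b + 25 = (b + 5)^2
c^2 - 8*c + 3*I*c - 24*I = (c - 8)*(c + 3*I)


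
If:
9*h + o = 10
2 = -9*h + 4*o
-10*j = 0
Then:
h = 38/45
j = 0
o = 12/5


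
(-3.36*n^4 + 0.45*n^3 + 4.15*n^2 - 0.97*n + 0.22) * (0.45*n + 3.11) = -1.512*n^5 - 10.2471*n^4 + 3.267*n^3 + 12.47*n^2 - 2.9177*n + 0.6842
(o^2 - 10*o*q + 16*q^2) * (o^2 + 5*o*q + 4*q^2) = o^4 - 5*o^3*q - 30*o^2*q^2 + 40*o*q^3 + 64*q^4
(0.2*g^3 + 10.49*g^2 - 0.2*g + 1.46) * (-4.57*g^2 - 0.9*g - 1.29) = -0.914*g^5 - 48.1193*g^4 - 8.785*g^3 - 20.0243*g^2 - 1.056*g - 1.8834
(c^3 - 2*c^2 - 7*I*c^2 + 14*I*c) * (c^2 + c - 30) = c^5 - c^4 - 7*I*c^4 - 32*c^3 + 7*I*c^3 + 60*c^2 + 224*I*c^2 - 420*I*c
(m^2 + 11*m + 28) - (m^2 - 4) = 11*m + 32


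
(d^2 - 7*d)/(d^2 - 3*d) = (d - 7)/(d - 3)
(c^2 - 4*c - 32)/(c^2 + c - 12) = (c - 8)/(c - 3)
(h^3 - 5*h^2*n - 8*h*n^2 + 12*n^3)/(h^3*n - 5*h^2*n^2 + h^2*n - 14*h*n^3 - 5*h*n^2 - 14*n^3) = (h^2 - 7*h*n + 6*n^2)/(n*(h^2 - 7*h*n + h - 7*n))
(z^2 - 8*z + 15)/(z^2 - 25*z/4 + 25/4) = 4*(z - 3)/(4*z - 5)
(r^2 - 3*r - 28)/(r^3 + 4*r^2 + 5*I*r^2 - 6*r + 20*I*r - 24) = (r - 7)/(r^2 + 5*I*r - 6)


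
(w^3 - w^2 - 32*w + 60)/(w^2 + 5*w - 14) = (w^2 + w - 30)/(w + 7)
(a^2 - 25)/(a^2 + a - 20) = (a - 5)/(a - 4)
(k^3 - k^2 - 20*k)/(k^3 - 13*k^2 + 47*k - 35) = k*(k + 4)/(k^2 - 8*k + 7)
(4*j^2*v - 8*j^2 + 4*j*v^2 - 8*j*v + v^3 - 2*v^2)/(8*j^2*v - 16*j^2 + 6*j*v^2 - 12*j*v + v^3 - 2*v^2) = (2*j + v)/(4*j + v)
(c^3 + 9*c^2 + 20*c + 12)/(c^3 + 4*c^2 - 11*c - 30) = (c^2 + 7*c + 6)/(c^2 + 2*c - 15)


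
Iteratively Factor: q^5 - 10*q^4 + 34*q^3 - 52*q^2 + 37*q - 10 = (q - 1)*(q^4 - 9*q^3 + 25*q^2 - 27*q + 10) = (q - 5)*(q - 1)*(q^3 - 4*q^2 + 5*q - 2) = (q - 5)*(q - 1)^2*(q^2 - 3*q + 2) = (q - 5)*(q - 1)^3*(q - 2)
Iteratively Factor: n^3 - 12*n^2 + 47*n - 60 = (n - 5)*(n^2 - 7*n + 12) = (n - 5)*(n - 3)*(n - 4)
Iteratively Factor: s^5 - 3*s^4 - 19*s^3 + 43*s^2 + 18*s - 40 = (s - 1)*(s^4 - 2*s^3 - 21*s^2 + 22*s + 40) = (s - 2)*(s - 1)*(s^3 - 21*s - 20) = (s - 5)*(s - 2)*(s - 1)*(s^2 + 5*s + 4) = (s - 5)*(s - 2)*(s - 1)*(s + 4)*(s + 1)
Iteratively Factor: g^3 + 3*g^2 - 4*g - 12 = (g + 2)*(g^2 + g - 6) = (g - 2)*(g + 2)*(g + 3)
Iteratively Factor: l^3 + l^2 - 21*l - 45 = (l + 3)*(l^2 - 2*l - 15) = (l + 3)^2*(l - 5)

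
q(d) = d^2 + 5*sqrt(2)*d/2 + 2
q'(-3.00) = -2.46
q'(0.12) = 3.78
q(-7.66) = 33.59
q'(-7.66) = -11.78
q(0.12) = 2.44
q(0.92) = 6.10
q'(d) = 2*d + 5*sqrt(2)/2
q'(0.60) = 4.74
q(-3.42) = 1.60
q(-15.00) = 173.97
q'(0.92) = 5.38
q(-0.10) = 1.66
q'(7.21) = 17.96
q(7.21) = 79.48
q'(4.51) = 12.56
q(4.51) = 38.29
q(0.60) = 4.48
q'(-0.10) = 3.34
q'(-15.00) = -26.46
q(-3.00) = 0.39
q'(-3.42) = -3.30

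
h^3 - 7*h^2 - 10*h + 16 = (h - 8)*(h - 1)*(h + 2)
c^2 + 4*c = c*(c + 4)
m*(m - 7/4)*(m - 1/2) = m^3 - 9*m^2/4 + 7*m/8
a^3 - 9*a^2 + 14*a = a*(a - 7)*(a - 2)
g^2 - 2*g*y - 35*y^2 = (g - 7*y)*(g + 5*y)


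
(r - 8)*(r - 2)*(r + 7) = r^3 - 3*r^2 - 54*r + 112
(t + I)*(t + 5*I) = t^2 + 6*I*t - 5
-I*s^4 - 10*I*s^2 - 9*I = (s - 3*I)*(s - I)*(s + 3*I)*(-I*s + 1)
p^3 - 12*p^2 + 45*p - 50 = (p - 5)^2*(p - 2)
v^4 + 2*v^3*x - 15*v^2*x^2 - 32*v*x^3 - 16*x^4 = (v - 4*x)*(v + x)^2*(v + 4*x)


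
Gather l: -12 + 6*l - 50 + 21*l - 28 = 27*l - 90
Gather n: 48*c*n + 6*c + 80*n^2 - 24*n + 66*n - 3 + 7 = 6*c + 80*n^2 + n*(48*c + 42) + 4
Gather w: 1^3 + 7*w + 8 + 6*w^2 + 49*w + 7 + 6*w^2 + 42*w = 12*w^2 + 98*w + 16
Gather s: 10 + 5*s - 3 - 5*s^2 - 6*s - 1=-5*s^2 - s + 6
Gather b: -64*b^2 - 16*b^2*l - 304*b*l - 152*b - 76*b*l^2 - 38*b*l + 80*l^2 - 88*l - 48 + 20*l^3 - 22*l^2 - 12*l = b^2*(-16*l - 64) + b*(-76*l^2 - 342*l - 152) + 20*l^3 + 58*l^2 - 100*l - 48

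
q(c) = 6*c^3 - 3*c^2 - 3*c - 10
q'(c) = 18*c^2 - 6*c - 3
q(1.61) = 2.43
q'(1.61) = 34.00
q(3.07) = 126.12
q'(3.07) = 148.23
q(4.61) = 500.25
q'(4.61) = 351.88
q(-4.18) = -488.08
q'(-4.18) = 336.58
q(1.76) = 8.14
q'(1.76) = 42.20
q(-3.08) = -204.53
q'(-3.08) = 186.24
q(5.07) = 679.62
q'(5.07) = 429.27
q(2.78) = 87.38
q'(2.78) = 119.43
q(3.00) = 116.00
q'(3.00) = 141.00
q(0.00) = -10.00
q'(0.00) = -3.00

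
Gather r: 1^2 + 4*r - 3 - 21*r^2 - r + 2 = -21*r^2 + 3*r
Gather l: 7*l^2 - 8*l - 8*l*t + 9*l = 7*l^2 + l*(1 - 8*t)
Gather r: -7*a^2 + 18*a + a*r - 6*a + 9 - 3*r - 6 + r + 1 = -7*a^2 + 12*a + r*(a - 2) + 4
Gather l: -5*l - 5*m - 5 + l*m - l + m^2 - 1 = l*(m - 6) + m^2 - 5*m - 6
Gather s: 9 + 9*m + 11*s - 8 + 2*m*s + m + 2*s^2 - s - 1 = 10*m + 2*s^2 + s*(2*m + 10)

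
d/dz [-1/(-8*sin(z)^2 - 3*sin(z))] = -(16*sin(z) + 3)*cos(z)/((8*sin(z) + 3)^2*sin(z)^2)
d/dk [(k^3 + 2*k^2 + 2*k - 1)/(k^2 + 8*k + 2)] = (k^4 + 16*k^3 + 20*k^2 + 10*k + 12)/(k^4 + 16*k^3 + 68*k^2 + 32*k + 4)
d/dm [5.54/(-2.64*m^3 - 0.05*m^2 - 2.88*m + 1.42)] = (43.8768*m^2 + 0.554*m + 15.9552)/(2.64*m^3 + 0.05*m^2 + 2.88*m - 1.42)^2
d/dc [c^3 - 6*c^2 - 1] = 3*c*(c - 4)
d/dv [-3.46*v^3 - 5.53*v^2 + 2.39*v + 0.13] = -10.38*v^2 - 11.06*v + 2.39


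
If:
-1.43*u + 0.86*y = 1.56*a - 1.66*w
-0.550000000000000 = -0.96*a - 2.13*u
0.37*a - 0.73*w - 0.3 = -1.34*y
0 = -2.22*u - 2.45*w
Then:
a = -2.38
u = 1.33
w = -1.21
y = 0.22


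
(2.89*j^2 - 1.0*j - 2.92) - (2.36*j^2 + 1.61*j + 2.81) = 0.53*j^2 - 2.61*j - 5.73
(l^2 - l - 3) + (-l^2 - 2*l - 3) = -3*l - 6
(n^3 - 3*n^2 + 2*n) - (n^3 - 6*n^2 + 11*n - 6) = 3*n^2 - 9*n + 6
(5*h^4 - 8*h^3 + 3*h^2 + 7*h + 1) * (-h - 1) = -5*h^5 + 3*h^4 + 5*h^3 - 10*h^2 - 8*h - 1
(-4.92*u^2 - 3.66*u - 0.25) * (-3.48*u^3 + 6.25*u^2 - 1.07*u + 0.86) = 17.1216*u^5 - 18.0132*u^4 - 16.7406*u^3 - 1.8775*u^2 - 2.8801*u - 0.215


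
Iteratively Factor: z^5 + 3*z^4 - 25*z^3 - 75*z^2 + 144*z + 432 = (z - 3)*(z^4 + 6*z^3 - 7*z^2 - 96*z - 144) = (z - 4)*(z - 3)*(z^3 + 10*z^2 + 33*z + 36) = (z - 4)*(z - 3)*(z + 4)*(z^2 + 6*z + 9) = (z - 4)*(z - 3)*(z + 3)*(z + 4)*(z + 3)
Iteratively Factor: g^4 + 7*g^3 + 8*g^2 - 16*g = (g + 4)*(g^3 + 3*g^2 - 4*g) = (g + 4)^2*(g^2 - g) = g*(g + 4)^2*(g - 1)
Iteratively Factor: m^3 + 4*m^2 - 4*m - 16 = (m - 2)*(m^2 + 6*m + 8) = (m - 2)*(m + 4)*(m + 2)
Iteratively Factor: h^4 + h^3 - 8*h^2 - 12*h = (h + 2)*(h^3 - h^2 - 6*h) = h*(h + 2)*(h^2 - h - 6) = h*(h - 3)*(h + 2)*(h + 2)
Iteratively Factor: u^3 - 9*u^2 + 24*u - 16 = (u - 1)*(u^2 - 8*u + 16) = (u - 4)*(u - 1)*(u - 4)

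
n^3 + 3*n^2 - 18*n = n*(n - 3)*(n + 6)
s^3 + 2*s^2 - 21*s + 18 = (s - 3)*(s - 1)*(s + 6)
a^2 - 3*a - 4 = (a - 4)*(a + 1)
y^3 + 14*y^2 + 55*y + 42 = (y + 1)*(y + 6)*(y + 7)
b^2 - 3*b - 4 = (b - 4)*(b + 1)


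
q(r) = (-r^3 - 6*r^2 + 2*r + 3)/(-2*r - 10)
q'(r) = (-3*r^2 - 12*r + 2)/(-2*r - 10) + 2*(-r^3 - 6*r^2 + 2*r + 3)/(-2*r - 10)^2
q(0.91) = 0.08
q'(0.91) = 0.95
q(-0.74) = 0.16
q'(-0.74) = -1.12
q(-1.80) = 2.22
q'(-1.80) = -2.86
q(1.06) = 0.23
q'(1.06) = 1.12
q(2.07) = 1.94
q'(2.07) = 2.25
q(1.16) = 0.35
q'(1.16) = 1.24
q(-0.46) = -0.10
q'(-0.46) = -0.74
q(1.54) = 0.90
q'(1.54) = 1.67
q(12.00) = 75.44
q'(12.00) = 12.44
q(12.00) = 75.44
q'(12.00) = 12.44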